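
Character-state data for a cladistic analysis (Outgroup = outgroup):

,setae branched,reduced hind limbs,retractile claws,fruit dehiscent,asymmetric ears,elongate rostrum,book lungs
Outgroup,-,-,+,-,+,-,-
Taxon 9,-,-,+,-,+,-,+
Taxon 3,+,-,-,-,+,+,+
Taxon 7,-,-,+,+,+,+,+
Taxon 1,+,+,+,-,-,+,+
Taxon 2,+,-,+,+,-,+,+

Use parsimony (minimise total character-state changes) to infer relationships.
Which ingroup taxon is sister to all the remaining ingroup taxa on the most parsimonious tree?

Character polarity is set by the outgroup: the derived state is whichever differs from the outgroup's state, so for retractile claws, asymmetric ears the derived state is '-', and for the remaining characters it is '+'.
setae branched (derived state '+') is shared by Taxon 1, Taxon 2, and Taxon 3 — a synapomorphy uniting that clade.
reduced hind limbs (derived state '+') is unique to Taxon 1 (autapomorphy; uninformative for grouping).
retractile claws (derived state '-') is unique to Taxon 3 (autapomorphy; uninformative for grouping).
fruit dehiscent (state '+') occurs in Taxon 2 and Taxon 7 but conflicts with the nesting implied by the other characters — most parsimoniously interpreted as homoplasy.
Only Taxon 1 and Taxon 2 show the derived state '-' for asymmetric ears, supporting them as a clade.
Only Taxon 1, Taxon 2, Taxon 3, and Taxon 7 show the derived state '+' for elongate rostrum, supporting them as a clade.
book lungs (derived state '+') is shared by all ingroup taxa — unites the whole ingroup.
Most parsimonious ingroup topology: (Taxon 9,((Taxon 3,(Taxon 1,Taxon 2)),Taxon 7)).
Taxon 9 is sister to the clade containing all other ingroup taxa, so it is the earliest-diverging (most basal) ingroup lineage.

Taxon 9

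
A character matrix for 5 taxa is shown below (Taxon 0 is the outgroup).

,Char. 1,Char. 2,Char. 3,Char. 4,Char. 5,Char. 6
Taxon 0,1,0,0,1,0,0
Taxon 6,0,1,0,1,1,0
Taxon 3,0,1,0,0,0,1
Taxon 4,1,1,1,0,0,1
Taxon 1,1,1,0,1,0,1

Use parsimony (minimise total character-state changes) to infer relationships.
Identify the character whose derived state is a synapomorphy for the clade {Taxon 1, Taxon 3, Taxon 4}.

Char. 6

Character polarity is set by the outgroup: the derived state is whichever differs from the outgroup's state, so for Char. 1, Char. 4 the derived state is '0', and for the remaining characters it is '1'.
Char. 1 (state '0') occurs in Taxon 3 and Taxon 6 but conflicts with the nesting implied by the other characters — most parsimoniously interpreted as homoplasy.
All ingroup taxa share the derived state '1' for Char. 2; it defines the ingroup but does not resolve relationships within it.
Char. 3: derived state '1' in Taxon 4 only — an autapomorphy, so it tells us nothing about relationships among taxa.
Only Taxon 3 and Taxon 4 show the derived state '0' for Char. 4, supporting them as a clade.
Char. 5 (derived state '1') is unique to Taxon 6 (autapomorphy; uninformative for grouping).
Char. 6: derived state '1' in Taxon 1, Taxon 3, and Taxon 4 only — synapomorphy for {Taxon 1, Taxon 3, Taxon 4}.
Most parsimonious ingroup topology: (Taxon 6,((Taxon 3,Taxon 4),Taxon 1)).
The clade {Taxon 1, Taxon 3, Taxon 4} is supported by Char. 6: its derived state '1' occurs in exactly those taxa and in no other taxon (including the outgroup).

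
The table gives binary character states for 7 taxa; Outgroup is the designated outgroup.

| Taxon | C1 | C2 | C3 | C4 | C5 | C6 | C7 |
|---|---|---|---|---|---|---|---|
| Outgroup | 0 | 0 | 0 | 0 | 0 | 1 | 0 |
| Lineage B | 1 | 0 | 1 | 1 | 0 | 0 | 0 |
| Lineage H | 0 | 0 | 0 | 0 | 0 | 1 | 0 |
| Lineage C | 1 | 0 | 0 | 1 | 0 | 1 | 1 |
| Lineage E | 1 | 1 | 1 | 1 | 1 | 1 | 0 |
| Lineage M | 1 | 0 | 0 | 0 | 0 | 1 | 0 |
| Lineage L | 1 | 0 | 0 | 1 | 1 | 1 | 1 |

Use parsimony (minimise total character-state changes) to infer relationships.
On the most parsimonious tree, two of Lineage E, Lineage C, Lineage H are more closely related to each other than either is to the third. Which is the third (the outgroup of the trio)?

Lineage H

Character polarity is set by the outgroup: the derived state is whichever differs from the outgroup's state, so for C6 the derived state is '0', and for the remaining characters it is '1'.
C1 (derived state '1') is shared by Lineage B, Lineage C, Lineage E, Lineage L, and Lineage M — a synapomorphy uniting that clade.
C2 (derived state '1') is unique to Lineage E (autapomorphy; uninformative for grouping).
C3 (derived state '1') is shared by Lineage B and Lineage E — a synapomorphy uniting that clade.
Only Lineage B, Lineage C, Lineage E, and Lineage L show the derived state '1' for C4, supporting them as a clade.
C5 (state '1') occurs in Lineage E and Lineage L but conflicts with the nesting implied by the other characters — most parsimoniously interpreted as homoplasy.
C6: derived state '0' in Lineage B only — an autapomorphy, so it tells us nothing about relationships among taxa.
Only Lineage C and Lineage L show the derived state '1' for C7, supporting them as a clade.
Most parsimonious ingroup topology: ((((Lineage B,Lineage E),(Lineage C,Lineage L)),Lineage M),Lineage H).
Lineage C and Lineage E share a more recent common ancestor with each other than either does with Lineage H, so Lineage H is the least closely related of the three.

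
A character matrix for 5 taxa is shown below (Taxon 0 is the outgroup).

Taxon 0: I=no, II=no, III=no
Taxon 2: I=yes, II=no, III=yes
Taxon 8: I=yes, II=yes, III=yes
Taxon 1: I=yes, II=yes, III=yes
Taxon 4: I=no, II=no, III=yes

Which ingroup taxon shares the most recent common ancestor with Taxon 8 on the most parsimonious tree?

The outgroup has state 'no' for every character, so 'yes' is the derived state throughout.
I (derived state 'yes') is shared by Taxon 1, Taxon 2, and Taxon 8 — a synapomorphy uniting that clade.
Only Taxon 1 and Taxon 8 show the derived state 'yes' for II, supporting them as a clade.
III (derived state 'yes') is shared by all ingroup taxa — unites the whole ingroup.
Most parsimonious ingroup topology: ((Taxon 2,(Taxon 8,Taxon 1)),Taxon 4).
Taxon 8 and Taxon 1 form a cherry on this tree, so they are sister taxa.

Taxon 1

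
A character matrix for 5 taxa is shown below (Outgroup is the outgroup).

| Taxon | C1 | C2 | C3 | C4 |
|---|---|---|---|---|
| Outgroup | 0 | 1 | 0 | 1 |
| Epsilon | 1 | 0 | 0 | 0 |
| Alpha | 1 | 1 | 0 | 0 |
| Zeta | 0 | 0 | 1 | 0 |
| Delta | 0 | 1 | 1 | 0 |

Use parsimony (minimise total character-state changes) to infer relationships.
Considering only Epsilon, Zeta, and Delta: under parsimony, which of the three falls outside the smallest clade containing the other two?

Character polarity is set by the outgroup: the derived state is whichever differs from the outgroup's state, so for C2, C4 the derived state is '0', and for the remaining characters it is '1'.
Only Alpha and Epsilon show the derived state '1' for C1, supporting them as a clade.
C2 groups Epsilon and Zeta, which is incompatible with the clades supported by the remaining characters; treating it as convergent (homoplasy) costs fewer steps than any alternative tree.
C3 (derived state '1') is shared by Delta and Zeta — a synapomorphy uniting that clade.
C4 (derived state '0') is shared by all ingroup taxa — unites the whole ingroup.
Most parsimonious ingroup topology: ((Epsilon,Alpha),(Zeta,Delta)).
Zeta and Delta share a more recent common ancestor with each other than either does with Epsilon, so Epsilon is the least closely related of the three.

Epsilon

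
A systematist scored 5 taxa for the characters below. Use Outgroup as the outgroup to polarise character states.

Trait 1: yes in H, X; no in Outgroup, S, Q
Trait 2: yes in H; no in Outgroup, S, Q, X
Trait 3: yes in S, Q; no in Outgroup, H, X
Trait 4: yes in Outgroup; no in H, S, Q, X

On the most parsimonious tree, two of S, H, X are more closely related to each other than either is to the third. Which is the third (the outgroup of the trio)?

Character polarity is set by the outgroup: the derived state is whichever differs from the outgroup's state, so for Trait 4 the derived state is 'no', and for the remaining characters it is 'yes'.
Trait 1: derived state 'yes' in H and X only — synapomorphy for {H, X}.
Trait 2 (derived state 'yes') is unique to H (autapomorphy; uninformative for grouping).
Only Q and S show the derived state 'yes' for Trait 3, supporting them as a clade.
Trait 4 (derived state 'no') is shared by all ingroup taxa — unites the whole ingroup.
Most parsimonious ingroup topology: ((H,X),(S,Q)).
H and X share a more recent common ancestor with each other than either does with S, so S is the least closely related of the three.

S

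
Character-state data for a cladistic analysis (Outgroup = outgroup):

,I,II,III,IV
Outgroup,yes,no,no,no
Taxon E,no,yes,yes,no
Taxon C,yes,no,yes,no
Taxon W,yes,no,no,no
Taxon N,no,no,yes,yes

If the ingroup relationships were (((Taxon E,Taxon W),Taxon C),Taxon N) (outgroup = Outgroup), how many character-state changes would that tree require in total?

Map each character onto (((Taxon E,Taxon W),Taxon C),Taxon N) (rooted by Outgroup) and count the minimum state changes it requires (Fitch parsimony):
I: 2; II: 1; III: 2; IV: 1.
Total tree length = 6.

6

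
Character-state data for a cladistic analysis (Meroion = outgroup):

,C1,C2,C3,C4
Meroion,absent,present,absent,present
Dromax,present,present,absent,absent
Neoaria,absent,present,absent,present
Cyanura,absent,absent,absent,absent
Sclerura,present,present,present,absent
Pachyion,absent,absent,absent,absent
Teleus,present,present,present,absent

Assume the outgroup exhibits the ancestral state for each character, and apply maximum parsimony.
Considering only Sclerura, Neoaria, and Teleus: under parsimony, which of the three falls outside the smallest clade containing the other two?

Neoaria

Character polarity is set by the outgroup: the derived state is whichever differs from the outgroup's state, so for C2, C4 the derived state is 'absent', and for the remaining characters it is 'present'.
C1: derived state 'present' in Dromax, Sclerura, and Teleus only — synapomorphy for {Dromax, Sclerura, Teleus}.
Only Cyanura and Pachyion show the derived state 'absent' for C2, supporting them as a clade.
C3 (derived state 'present') is shared by Sclerura and Teleus — a synapomorphy uniting that clade.
Only Cyanura, Dromax, Pachyion, Sclerura, and Teleus show the derived state 'absent' for C4, supporting them as a clade.
Most parsimonious ingroup topology: (((Dromax,(Sclerura,Teleus)),(Cyanura,Pachyion)),Neoaria).
Teleus and Sclerura share a more recent common ancestor with each other than either does with Neoaria, so Neoaria is the least closely related of the three.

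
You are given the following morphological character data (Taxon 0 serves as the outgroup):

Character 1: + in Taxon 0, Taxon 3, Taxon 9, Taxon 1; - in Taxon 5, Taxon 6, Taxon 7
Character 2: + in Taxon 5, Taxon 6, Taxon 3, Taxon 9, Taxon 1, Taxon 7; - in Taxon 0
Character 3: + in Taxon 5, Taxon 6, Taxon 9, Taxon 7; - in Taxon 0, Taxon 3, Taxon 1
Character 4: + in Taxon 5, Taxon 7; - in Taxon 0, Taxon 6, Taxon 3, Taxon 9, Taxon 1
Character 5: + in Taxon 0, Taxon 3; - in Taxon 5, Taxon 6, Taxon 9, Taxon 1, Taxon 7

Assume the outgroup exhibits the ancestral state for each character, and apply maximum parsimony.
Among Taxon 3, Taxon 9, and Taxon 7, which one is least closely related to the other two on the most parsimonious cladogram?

Character polarity is set by the outgroup: the derived state is whichever differs from the outgroup's state, so for Character 1, Character 5 the derived state is '-', and for the remaining characters it is '+'.
Character 1 (derived state '-') is shared by Taxon 5, Taxon 6, and Taxon 7 — a synapomorphy uniting that clade.
Character 2 (derived state '+') is shared by all ingroup taxa — unites the whole ingroup.
Character 3: derived state '+' in Taxon 5, Taxon 6, Taxon 7, and Taxon 9 only — synapomorphy for {Taxon 5, Taxon 6, Taxon 7, Taxon 9}.
Character 4 (derived state '+') is shared by Taxon 5 and Taxon 7 — a synapomorphy uniting that clade.
Character 5: derived state '-' in Taxon 1, Taxon 5, Taxon 6, Taxon 7, and Taxon 9 only — synapomorphy for {Taxon 1, Taxon 5, Taxon 6, Taxon 7, Taxon 9}.
Most parsimonious ingroup topology: (((((Taxon 5,Taxon 7),Taxon 6),Taxon 9),Taxon 1),Taxon 3).
Taxon 7 and Taxon 9 share a more recent common ancestor with each other than either does with Taxon 3, so Taxon 3 is the least closely related of the three.

Taxon 3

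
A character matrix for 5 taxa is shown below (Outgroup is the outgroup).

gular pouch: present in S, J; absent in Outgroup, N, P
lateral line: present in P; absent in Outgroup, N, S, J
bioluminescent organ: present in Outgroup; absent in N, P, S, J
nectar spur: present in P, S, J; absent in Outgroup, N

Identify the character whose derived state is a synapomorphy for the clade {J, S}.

gular pouch

Character polarity is set by the outgroup: the derived state is whichever differs from the outgroup's state, so for bioluminescent organ the derived state is 'absent', and for the remaining characters it is 'present'.
gular pouch (derived state 'present') is shared by J and S — a synapomorphy uniting that clade.
lateral line (derived state 'present') is unique to P (autapomorphy; uninformative for grouping).
All ingroup taxa share the derived state 'absent' for bioluminescent organ; it defines the ingroup but does not resolve relationships within it.
nectar spur: derived state 'present' in J, P, and S only — synapomorphy for {J, P, S}.
Most parsimonious ingroup topology: (N,(P,(S,J))).
The clade {J, S} is supported by gular pouch: its derived state 'present' occurs in exactly those taxa and in no other taxon (including the outgroup).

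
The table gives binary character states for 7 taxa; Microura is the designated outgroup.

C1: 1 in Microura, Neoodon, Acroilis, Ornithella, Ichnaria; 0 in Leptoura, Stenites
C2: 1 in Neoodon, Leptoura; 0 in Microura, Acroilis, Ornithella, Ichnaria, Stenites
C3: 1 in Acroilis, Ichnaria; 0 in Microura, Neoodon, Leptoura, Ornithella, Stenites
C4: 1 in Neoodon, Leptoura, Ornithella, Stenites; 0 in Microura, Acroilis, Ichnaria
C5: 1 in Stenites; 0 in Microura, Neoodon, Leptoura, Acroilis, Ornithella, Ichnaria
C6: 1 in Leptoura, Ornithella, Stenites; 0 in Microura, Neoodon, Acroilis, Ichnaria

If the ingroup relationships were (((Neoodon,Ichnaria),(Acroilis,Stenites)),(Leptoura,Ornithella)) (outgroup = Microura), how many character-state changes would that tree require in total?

12

Map each character onto (((Neoodon,Ichnaria),(Acroilis,Stenites)),(Leptoura,Ornithella)) (rooted by Microura) and count the minimum state changes it requires (Fitch parsimony):
C1: 2; C2: 2; C3: 2; C4: 3; C5: 1; C6: 2.
Total tree length = 12.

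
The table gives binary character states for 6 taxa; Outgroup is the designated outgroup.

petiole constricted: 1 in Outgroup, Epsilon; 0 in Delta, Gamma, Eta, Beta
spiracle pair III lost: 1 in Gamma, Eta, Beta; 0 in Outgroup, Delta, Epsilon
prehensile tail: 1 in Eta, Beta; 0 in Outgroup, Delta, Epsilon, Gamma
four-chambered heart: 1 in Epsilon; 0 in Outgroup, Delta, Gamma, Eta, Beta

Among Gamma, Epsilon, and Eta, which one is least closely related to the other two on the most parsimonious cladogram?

Character polarity is set by the outgroup: the derived state is whichever differs from the outgroup's state, so for petiole constricted the derived state is '0', and for the remaining characters it is '1'.
petiole constricted (derived state '0') is shared by Beta, Delta, Eta, and Gamma — a synapomorphy uniting that clade.
spiracle pair III lost: derived state '1' in Beta, Eta, and Gamma only — synapomorphy for {Beta, Eta, Gamma}.
prehensile tail: derived state '1' in Beta and Eta only — synapomorphy for {Beta, Eta}.
four-chambered heart (derived state '1') is unique to Epsilon (autapomorphy; uninformative for grouping).
Most parsimonious ingroup topology: ((Delta,(Gamma,(Eta,Beta))),Epsilon).
Eta and Gamma share a more recent common ancestor with each other than either does with Epsilon, so Epsilon is the least closely related of the three.

Epsilon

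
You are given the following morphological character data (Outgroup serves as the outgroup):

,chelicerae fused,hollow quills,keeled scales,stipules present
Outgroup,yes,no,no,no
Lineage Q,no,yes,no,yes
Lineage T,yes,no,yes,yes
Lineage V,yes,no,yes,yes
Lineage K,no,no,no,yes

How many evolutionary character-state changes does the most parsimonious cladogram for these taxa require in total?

4

Character polarity is set by the outgroup: the derived state is whichever differs from the outgroup's state, so for chelicerae fused the derived state is 'no', and for the remaining characters it is 'yes'.
chelicerae fused (derived state 'no') is shared by Lineage K and Lineage Q — a synapomorphy uniting that clade.
hollow quills: derived state 'yes' in Lineage Q only — an autapomorphy, so it tells us nothing about relationships among taxa.
keeled scales (derived state 'yes') is shared by Lineage T and Lineage V — a synapomorphy uniting that clade.
All ingroup taxa share the derived state 'yes' for stipules present; it defines the ingroup but does not resolve relationships within it.
Most parsimonious ingroup topology: ((Lineage Q,Lineage K),(Lineage T,Lineage V)).
Changes per character on this tree: chelicerae fused: 1; hollow quills: 1; keeled scales: 1; stipules present: 1.
Total = 4.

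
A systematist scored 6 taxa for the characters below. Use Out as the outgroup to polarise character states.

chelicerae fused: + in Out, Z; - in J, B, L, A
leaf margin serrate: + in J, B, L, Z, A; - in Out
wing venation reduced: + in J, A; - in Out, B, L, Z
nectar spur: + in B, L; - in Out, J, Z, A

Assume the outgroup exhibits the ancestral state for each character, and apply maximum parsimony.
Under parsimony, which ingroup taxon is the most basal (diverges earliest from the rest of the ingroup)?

Z

Character polarity is set by the outgroup: the derived state is whichever differs from the outgroup's state, so for chelicerae fused the derived state is '-', and for the remaining characters it is '+'.
Only A, B, J, and L show the derived state '-' for chelicerae fused, supporting them as a clade.
All ingroup taxa share the derived state '+' for leaf margin serrate; it defines the ingroup but does not resolve relationships within it.
Only A and J show the derived state '+' for wing venation reduced, supporting them as a clade.
Only B and L show the derived state '+' for nectar spur, supporting them as a clade.
Most parsimonious ingroup topology: (((J,A),(B,L)),Z).
Z is sister to the clade containing all other ingroup taxa, so it is the earliest-diverging (most basal) ingroup lineage.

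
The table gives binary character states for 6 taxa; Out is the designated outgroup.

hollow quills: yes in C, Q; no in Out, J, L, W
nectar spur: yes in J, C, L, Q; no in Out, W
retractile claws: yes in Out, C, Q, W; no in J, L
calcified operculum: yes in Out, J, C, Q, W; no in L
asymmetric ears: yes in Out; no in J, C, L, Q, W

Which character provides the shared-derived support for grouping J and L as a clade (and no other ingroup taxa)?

retractile claws

Character polarity is set by the outgroup: the derived state is whichever differs from the outgroup's state, so for retractile claws, calcified operculum, asymmetric ears the derived state is 'no', and for the remaining characters it is 'yes'.
Only C and Q show the derived state 'yes' for hollow quills, supporting them as a clade.
nectar spur (derived state 'yes') is shared by C, J, L, and Q — a synapomorphy uniting that clade.
retractile claws: derived state 'no' in J and L only — synapomorphy for {J, L}.
calcified operculum (derived state 'no') is unique to L (autapomorphy; uninformative for grouping).
asymmetric ears (derived state 'no') is shared by all ingroup taxa — unites the whole ingroup.
Most parsimonious ingroup topology: (((J,L),(C,Q)),W).
The clade {J, L} is supported by retractile claws: its derived state 'no' occurs in exactly those taxa and in no other taxon (including the outgroup).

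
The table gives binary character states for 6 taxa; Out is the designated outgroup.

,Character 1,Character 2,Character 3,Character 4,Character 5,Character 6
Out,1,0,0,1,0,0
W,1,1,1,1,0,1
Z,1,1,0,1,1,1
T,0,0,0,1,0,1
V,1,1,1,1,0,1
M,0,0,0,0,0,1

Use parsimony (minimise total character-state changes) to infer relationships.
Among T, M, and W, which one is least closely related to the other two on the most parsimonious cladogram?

W

Character polarity is set by the outgroup: the derived state is whichever differs from the outgroup's state, so for Character 1, Character 4 the derived state is '0', and for the remaining characters it is '1'.
Only M and T show the derived state '0' for Character 1, supporting them as a clade.
Character 2 (derived state '1') is shared by V, W, and Z — a synapomorphy uniting that clade.
Character 3: derived state '1' in V and W only — synapomorphy for {V, W}.
Character 4 (derived state '0') is unique to M (autapomorphy; uninformative for grouping).
Character 5 (derived state '1') is unique to Z (autapomorphy; uninformative for grouping).
Character 6 (derived state '1') is shared by all ingroup taxa — unites the whole ingroup.
Most parsimonious ingroup topology: (((W,V),Z),(T,M)).
M and T share a more recent common ancestor with each other than either does with W, so W is the least closely related of the three.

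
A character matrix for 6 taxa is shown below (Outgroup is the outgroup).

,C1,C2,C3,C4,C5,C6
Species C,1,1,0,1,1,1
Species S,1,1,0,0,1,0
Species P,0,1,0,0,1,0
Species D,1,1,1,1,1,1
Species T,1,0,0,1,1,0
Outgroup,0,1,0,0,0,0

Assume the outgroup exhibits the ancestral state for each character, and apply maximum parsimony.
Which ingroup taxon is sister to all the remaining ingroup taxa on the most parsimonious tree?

Character polarity is set by the outgroup: the derived state is whichever differs from the outgroup's state, so for C2 the derived state is '0', and for the remaining characters it is '1'.
C1 (derived state '1') is shared by Species C, Species D, Species S, and Species T — a synapomorphy uniting that clade.
C2 (derived state '0') is unique to Species T (autapomorphy; uninformative for grouping).
C3 (derived state '1') is unique to Species D (autapomorphy; uninformative for grouping).
C4 (derived state '1') is shared by Species C, Species D, and Species T — a synapomorphy uniting that clade.
C5 (derived state '1') is shared by all ingroup taxa — unites the whole ingroup.
Only Species C and Species D show the derived state '1' for C6, supporting them as a clade.
Most parsimonious ingroup topology: (Species P,(((Species D,Species C),Species T),Species S)).
Species P is sister to the clade containing all other ingroup taxa, so it is the earliest-diverging (most basal) ingroup lineage.

Species P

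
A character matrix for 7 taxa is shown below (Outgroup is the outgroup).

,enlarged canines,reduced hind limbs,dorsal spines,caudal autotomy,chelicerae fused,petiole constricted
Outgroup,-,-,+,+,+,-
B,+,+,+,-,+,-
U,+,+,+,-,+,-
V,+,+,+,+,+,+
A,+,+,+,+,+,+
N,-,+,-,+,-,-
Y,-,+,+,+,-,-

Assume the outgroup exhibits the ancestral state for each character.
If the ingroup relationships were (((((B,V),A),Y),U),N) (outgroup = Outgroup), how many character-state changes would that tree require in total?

10

Map each character onto (((((B,V),A),Y),U),N) (rooted by Outgroup) and count the minimum state changes it requires (Fitch parsimony):
enlarged canines: 2; reduced hind limbs: 1; dorsal spines: 1; caudal autotomy: 2; chelicerae fused: 2; petiole constricted: 2.
Total tree length = 10.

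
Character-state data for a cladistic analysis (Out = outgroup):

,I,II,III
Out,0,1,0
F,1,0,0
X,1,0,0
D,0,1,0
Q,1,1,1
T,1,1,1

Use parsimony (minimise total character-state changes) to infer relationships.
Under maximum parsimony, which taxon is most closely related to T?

Character polarity is set by the outgroup: the derived state is whichever differs from the outgroup's state, so for II the derived state is '0', and for the remaining characters it is '1'.
I (derived state '1') is shared by F, Q, T, and X — a synapomorphy uniting that clade.
Only F and X show the derived state '0' for II, supporting them as a clade.
III: derived state '1' in Q and T only — synapomorphy for {Q, T}.
Most parsimonious ingroup topology: (((F,X),(Q,T)),D).
T and Q form a cherry on this tree, so they are sister taxa.

Q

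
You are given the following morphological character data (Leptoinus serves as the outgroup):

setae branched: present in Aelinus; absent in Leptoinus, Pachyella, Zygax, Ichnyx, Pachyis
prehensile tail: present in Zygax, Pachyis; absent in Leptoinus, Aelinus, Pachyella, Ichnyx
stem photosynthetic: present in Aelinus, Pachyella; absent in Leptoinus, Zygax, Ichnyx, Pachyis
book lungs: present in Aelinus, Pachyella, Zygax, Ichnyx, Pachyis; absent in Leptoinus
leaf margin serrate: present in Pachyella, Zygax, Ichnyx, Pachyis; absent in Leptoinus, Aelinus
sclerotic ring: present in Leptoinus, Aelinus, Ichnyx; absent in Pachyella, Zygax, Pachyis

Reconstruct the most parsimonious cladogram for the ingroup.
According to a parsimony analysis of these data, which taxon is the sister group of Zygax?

Pachyis

Character polarity is set by the outgroup: the derived state is whichever differs from the outgroup's state, so for sclerotic ring the derived state is 'absent', and for the remaining characters it is 'present'.
setae branched (derived state 'present') is unique to Aelinus (autapomorphy; uninformative for grouping).
prehensile tail: derived state 'present' in Pachyis and Zygax only — synapomorphy for {Pachyis, Zygax}.
stem photosynthetic (state 'present') occurs in Aelinus and Pachyella but conflicts with the nesting implied by the other characters — most parsimoniously interpreted as homoplasy.
book lungs (derived state 'present') is shared by all ingroup taxa — unites the whole ingroup.
leaf margin serrate: derived state 'present' in Ichnyx, Pachyella, Pachyis, and Zygax only — synapomorphy for {Ichnyx, Pachyella, Pachyis, Zygax}.
Only Pachyella, Pachyis, and Zygax show the derived state 'absent' for sclerotic ring, supporting them as a clade.
Most parsimonious ingroup topology: (Aelinus,((Pachyella,(Zygax,Pachyis)),Ichnyx)).
Zygax and Pachyis form a cherry on this tree, so they are sister taxa.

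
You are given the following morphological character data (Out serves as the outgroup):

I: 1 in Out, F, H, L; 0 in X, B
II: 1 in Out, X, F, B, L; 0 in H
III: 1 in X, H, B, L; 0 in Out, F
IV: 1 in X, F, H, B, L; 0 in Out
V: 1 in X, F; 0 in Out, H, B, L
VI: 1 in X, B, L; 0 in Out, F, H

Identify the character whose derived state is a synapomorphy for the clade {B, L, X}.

Character polarity is set by the outgroup: the derived state is whichever differs from the outgroup's state, so for I, II the derived state is '0', and for the remaining characters it is '1'.
I: derived state '0' in B and X only — synapomorphy for {B, X}.
II (derived state '0') is unique to H (autapomorphy; uninformative for grouping).
III: derived state '1' in B, H, L, and X only — synapomorphy for {B, H, L, X}.
IV (derived state '1') is shared by all ingroup taxa — unites the whole ingroup.
V (state '1') occurs in F and X but conflicts with the nesting implied by the other characters — most parsimoniously interpreted as homoplasy.
VI (derived state '1') is shared by B, L, and X — a synapomorphy uniting that clade.
Most parsimonious ingroup topology: ((((X,B),L),H),F).
The clade {B, L, X} is supported by VI: its derived state '1' occurs in exactly those taxa and in no other taxon (including the outgroup).

VI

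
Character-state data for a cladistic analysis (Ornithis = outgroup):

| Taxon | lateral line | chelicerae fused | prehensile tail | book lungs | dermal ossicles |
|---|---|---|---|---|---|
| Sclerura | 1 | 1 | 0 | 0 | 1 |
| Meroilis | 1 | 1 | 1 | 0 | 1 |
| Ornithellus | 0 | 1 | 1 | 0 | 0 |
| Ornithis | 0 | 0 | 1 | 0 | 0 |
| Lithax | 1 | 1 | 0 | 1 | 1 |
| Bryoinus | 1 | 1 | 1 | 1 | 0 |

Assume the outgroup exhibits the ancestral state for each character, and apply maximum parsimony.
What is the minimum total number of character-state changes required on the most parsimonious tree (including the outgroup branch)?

6

Character polarity is set by the outgroup: the derived state is whichever differs from the outgroup's state, so for prehensile tail the derived state is '0', and for the remaining characters it is '1'.
Only Bryoinus, Lithax, Meroilis, and Sclerura show the derived state '1' for lateral line, supporting them as a clade.
All ingroup taxa share the derived state '1' for chelicerae fused; it defines the ingroup but does not resolve relationships within it.
Only Lithax and Sclerura show the derived state '0' for prehensile tail, supporting them as a clade.
book lungs groups Bryoinus and Lithax, which is incompatible with the clades supported by the remaining characters; treating it as convergent (homoplasy) costs fewer steps than any alternative tree.
dermal ossicles: derived state '1' in Lithax, Meroilis, and Sclerura only — synapomorphy for {Lithax, Meroilis, Sclerura}.
Most parsimonious ingroup topology: (Ornithellus,(Bryoinus,(Meroilis,(Sclerura,Lithax)))).
Changes per character on this tree: lateral line: 1; chelicerae fused: 1; prehensile tail: 1; book lungs: 2; dermal ossicles: 1.
Total = 6.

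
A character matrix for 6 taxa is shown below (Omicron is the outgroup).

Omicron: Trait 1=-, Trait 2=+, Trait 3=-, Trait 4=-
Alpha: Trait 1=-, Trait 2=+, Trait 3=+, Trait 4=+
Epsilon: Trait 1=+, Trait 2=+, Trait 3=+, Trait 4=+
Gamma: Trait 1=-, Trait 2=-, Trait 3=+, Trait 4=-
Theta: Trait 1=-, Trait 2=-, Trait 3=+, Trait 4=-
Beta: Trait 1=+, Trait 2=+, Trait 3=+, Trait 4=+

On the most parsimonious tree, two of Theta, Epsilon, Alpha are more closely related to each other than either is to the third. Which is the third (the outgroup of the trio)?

Character polarity is set by the outgroup: the derived state is whichever differs from the outgroup's state, so for Trait 2 the derived state is '-', and for the remaining characters it is '+'.
Trait 1 (derived state '+') is shared by Beta and Epsilon — a synapomorphy uniting that clade.
Only Gamma and Theta show the derived state '-' for Trait 2, supporting them as a clade.
All ingroup taxa share the derived state '+' for Trait 3; it defines the ingroup but does not resolve relationships within it.
Only Alpha, Beta, and Epsilon show the derived state '+' for Trait 4, supporting them as a clade.
Most parsimonious ingroup topology: ((Theta,Gamma),((Epsilon,Beta),Alpha)).
Alpha and Epsilon share a more recent common ancestor with each other than either does with Theta, so Theta is the least closely related of the three.

Theta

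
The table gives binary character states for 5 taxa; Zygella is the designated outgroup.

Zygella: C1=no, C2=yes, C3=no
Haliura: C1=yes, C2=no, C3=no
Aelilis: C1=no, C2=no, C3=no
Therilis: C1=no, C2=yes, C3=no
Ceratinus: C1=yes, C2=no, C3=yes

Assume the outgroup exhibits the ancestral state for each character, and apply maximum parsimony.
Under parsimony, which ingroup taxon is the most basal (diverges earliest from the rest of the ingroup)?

Therilis

Character polarity is set by the outgroup: the derived state is whichever differs from the outgroup's state, so for C2 the derived state is 'no', and for the remaining characters it is 'yes'.
C1 (derived state 'yes') is shared by Ceratinus and Haliura — a synapomorphy uniting that clade.
C2: derived state 'no' in Aelilis, Ceratinus, and Haliura only — synapomorphy for {Aelilis, Ceratinus, Haliura}.
C3 (derived state 'yes') is unique to Ceratinus (autapomorphy; uninformative for grouping).
Most parsimonious ingroup topology: (((Haliura,Ceratinus),Aelilis),Therilis).
Therilis is sister to the clade containing all other ingroup taxa, so it is the earliest-diverging (most basal) ingroup lineage.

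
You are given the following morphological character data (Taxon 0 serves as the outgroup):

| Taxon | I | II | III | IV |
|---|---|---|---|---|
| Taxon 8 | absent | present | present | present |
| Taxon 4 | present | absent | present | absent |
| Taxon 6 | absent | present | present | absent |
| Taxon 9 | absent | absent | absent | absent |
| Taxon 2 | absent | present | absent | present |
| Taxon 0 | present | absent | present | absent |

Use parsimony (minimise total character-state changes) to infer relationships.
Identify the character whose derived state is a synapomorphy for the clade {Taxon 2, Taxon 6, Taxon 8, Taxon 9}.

Character polarity is set by the outgroup: the derived state is whichever differs from the outgroup's state, so for I, III the derived state is 'absent', and for the remaining characters it is 'present'.
Only Taxon 2, Taxon 6, Taxon 8, and Taxon 9 show the derived state 'absent' for I, supporting them as a clade.
II: derived state 'present' in Taxon 2, Taxon 6, and Taxon 8 only — synapomorphy for {Taxon 2, Taxon 6, Taxon 8}.
III (state 'absent') occurs in Taxon 2 and Taxon 9 but conflicts with the nesting implied by the other characters — most parsimoniously interpreted as homoplasy.
IV (derived state 'present') is shared by Taxon 2 and Taxon 8 — a synapomorphy uniting that clade.
Most parsimonious ingroup topology: (((Taxon 6,(Taxon 8,Taxon 2)),Taxon 9),Taxon 4).
The clade {Taxon 2, Taxon 6, Taxon 8, Taxon 9} is supported by I: its derived state 'absent' occurs in exactly those taxa and in no other taxon (including the outgroup).

I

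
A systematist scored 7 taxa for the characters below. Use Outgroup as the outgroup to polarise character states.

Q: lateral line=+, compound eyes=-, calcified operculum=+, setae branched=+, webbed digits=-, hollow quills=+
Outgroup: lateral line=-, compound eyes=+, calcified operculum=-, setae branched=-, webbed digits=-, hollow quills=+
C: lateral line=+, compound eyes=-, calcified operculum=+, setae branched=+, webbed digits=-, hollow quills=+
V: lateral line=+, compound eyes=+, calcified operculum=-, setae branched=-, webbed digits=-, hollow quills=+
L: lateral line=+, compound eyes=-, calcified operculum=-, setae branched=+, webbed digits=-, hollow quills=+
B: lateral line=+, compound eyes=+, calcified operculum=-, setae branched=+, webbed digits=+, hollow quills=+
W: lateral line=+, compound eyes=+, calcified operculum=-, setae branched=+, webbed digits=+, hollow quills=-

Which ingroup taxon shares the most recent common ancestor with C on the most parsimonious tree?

Character polarity is set by the outgroup: the derived state is whichever differs from the outgroup's state, so for compound eyes, hollow quills the derived state is '-', and for the remaining characters it is '+'.
All ingroup taxa share the derived state '+' for lateral line; it defines the ingroup but does not resolve relationships within it.
compound eyes: derived state '-' in C, L, and Q only — synapomorphy for {C, L, Q}.
calcified operculum: derived state '+' in C and Q only — synapomorphy for {C, Q}.
setae branched: derived state '+' in B, C, L, Q, and W only — synapomorphy for {B, C, L, Q, W}.
webbed digits: derived state '+' in B and W only — synapomorphy for {B, W}.
hollow quills: derived state '-' in W only — an autapomorphy, so it tells us nothing about relationships among taxa.
Most parsimonious ingroup topology: (((W,B),((Q,C),L)),V).
C and Q form a cherry on this tree, so they are sister taxa.

Q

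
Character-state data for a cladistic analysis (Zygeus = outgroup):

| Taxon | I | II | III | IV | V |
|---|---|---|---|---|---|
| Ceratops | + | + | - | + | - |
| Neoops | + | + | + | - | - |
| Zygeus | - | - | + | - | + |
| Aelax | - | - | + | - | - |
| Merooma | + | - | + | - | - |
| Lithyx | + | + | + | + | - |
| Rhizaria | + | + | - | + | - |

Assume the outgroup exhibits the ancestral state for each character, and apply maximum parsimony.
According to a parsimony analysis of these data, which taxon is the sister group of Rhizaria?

Character polarity is set by the outgroup: the derived state is whichever differs from the outgroup's state, so for III, V the derived state is '-', and for the remaining characters it is '+'.
I (derived state '+') is shared by Ceratops, Lithyx, Merooma, Neoops, and Rhizaria — a synapomorphy uniting that clade.
II (derived state '+') is shared by Ceratops, Lithyx, Neoops, and Rhizaria — a synapomorphy uniting that clade.
III (derived state '-') is shared by Ceratops and Rhizaria — a synapomorphy uniting that clade.
IV: derived state '+' in Ceratops, Lithyx, and Rhizaria only — synapomorphy for {Ceratops, Lithyx, Rhizaria}.
All ingroup taxa share the derived state '-' for V; it defines the ingroup but does not resolve relationships within it.
Most parsimonious ingroup topology: (((((Ceratops,Rhizaria),Lithyx),Neoops),Merooma),Aelax).
Rhizaria and Ceratops form a cherry on this tree, so they are sister taxa.

Ceratops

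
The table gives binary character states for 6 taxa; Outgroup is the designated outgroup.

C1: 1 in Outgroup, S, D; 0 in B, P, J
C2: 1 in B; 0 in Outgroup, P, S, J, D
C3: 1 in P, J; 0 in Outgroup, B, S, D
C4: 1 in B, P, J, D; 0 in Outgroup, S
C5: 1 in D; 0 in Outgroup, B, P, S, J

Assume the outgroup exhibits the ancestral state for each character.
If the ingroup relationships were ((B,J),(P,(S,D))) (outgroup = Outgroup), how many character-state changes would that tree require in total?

Map each character onto ((B,J),(P,(S,D))) (rooted by Outgroup) and count the minimum state changes it requires (Fitch parsimony):
C1: 2; C2: 1; C3: 2; C4: 2; C5: 1.
Total tree length = 8.

8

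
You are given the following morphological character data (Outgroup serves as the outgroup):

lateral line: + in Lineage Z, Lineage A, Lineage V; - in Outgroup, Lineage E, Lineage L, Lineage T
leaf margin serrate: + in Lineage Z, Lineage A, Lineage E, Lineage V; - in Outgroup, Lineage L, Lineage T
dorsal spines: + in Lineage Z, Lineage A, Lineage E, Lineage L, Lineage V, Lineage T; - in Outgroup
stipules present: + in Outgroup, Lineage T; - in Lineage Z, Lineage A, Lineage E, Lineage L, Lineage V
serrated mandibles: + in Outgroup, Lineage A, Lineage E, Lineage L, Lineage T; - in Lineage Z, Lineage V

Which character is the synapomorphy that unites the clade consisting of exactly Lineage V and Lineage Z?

Character polarity is set by the outgroup: the derived state is whichever differs from the outgroup's state, so for stipules present, serrated mandibles the derived state is '-', and for the remaining characters it is '+'.
lateral line: derived state '+' in Lineage A, Lineage V, and Lineage Z only — synapomorphy for {Lineage A, Lineage V, Lineage Z}.
Only Lineage A, Lineage E, Lineage V, and Lineage Z show the derived state '+' for leaf margin serrate, supporting them as a clade.
dorsal spines (derived state '+') is shared by all ingroup taxa — unites the whole ingroup.
stipules present (derived state '-') is shared by Lineage A, Lineage E, Lineage L, Lineage V, and Lineage Z — a synapomorphy uniting that clade.
serrated mandibles: derived state '-' in Lineage V and Lineage Z only — synapomorphy for {Lineage V, Lineage Z}.
Most parsimonious ingroup topology: (((((Lineage Z,Lineage V),Lineage A),Lineage E),Lineage L),Lineage T).
The clade {Lineage V, Lineage Z} is supported by serrated mandibles: its derived state '-' occurs in exactly those taxa and in no other taxon (including the outgroup).

serrated mandibles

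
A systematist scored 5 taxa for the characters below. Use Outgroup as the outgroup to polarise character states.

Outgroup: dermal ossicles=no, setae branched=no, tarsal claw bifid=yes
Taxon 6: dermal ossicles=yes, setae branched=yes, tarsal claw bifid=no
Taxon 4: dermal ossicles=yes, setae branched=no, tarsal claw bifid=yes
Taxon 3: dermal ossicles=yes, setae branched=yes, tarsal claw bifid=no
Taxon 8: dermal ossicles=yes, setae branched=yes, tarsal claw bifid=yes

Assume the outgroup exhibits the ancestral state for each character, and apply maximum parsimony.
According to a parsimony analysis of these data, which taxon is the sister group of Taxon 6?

Taxon 3

Character polarity is set by the outgroup: the derived state is whichever differs from the outgroup's state, so for tarsal claw bifid the derived state is 'no', and for the remaining characters it is 'yes'.
All ingroup taxa share the derived state 'yes' for dermal ossicles; it defines the ingroup but does not resolve relationships within it.
setae branched: derived state 'yes' in Taxon 3, Taxon 6, and Taxon 8 only — synapomorphy for {Taxon 3, Taxon 6, Taxon 8}.
tarsal claw bifid (derived state 'no') is shared by Taxon 3 and Taxon 6 — a synapomorphy uniting that clade.
Most parsimonious ingroup topology: (((Taxon 6,Taxon 3),Taxon 8),Taxon 4).
Taxon 6 and Taxon 3 form a cherry on this tree, so they are sister taxa.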